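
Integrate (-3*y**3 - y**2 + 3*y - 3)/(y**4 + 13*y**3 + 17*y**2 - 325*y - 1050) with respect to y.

Factor the denominator: (y - 5)*(y + 5)*(y + 6)*(y + 7).
Partial-fraction decomposition: -239/(6*(y + 7)) + 591/(11*(y + 6)) - 83/(5*(y + 5)) - 97/(330*(y - 5)).
Integrate each term: A/(y−a) contributes A·log|y−a|.

-97*log(y - 5)/330 - 83*log(y + 5)/5 + 591*log(y + 6)/11 - 239*log(y + 7)/6 + C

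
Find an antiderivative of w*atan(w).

Use integration by parts with u = arctan(w), dv = w dw.
Then du = 1/(w**2 + 1) dw.

w**2*atan(w)/2 - w/2 + atan(w)/2 + C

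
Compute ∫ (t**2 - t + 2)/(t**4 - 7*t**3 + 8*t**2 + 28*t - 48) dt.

7*log(t - 4)/6 - 8*log(t - 3)/5 + log(t - 2)/2 - log(t + 2)/15 + C

Factor the denominator: (t - 4)*(t - 3)*(t - 2)*(t + 2).
Partial-fraction decomposition: -1/(15*(t + 2)) + 1/(2*(t - 2)) - 8/(5*(t - 3)) + 7/(6*(t - 4)).
Integrate each term: A/(t−a) contributes A·log|t−a|.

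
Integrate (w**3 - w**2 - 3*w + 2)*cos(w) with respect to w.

Use integration by parts with u = w**3 - w**2 - 3*w + 2, dv = cos(w) dw, so v = sin(w).
Apply parts 3 times (tabular method): alternate signs, differentiate u down to 0, integrate dv up.

w**3*sin(w) - w**2*sin(w) + 3*w**2*cos(w) - 9*w*sin(w) - 2*w*cos(w) + 4*sin(w) - 9*cos(w) + C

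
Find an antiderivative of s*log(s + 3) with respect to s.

s**2*log(s + 3)/2 - s**2/4 + 3*s/2 - 9*log(s + 3)/2 + C

Use integration by parts with u = log(s + 3), dv = s ds.
Then du = 1/(s + 3) ds and v = s**2/2.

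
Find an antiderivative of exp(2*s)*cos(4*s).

Let I denote the integral. Integrate by parts with u = cos(4*s), dv = exp(2*s) ds, so v = exp(2*s)/2: I = exp(2*s)*cos(4*s)/2 + 2·∫ exp(2*s)*sin(4*s) ds.
Apply parts again with u = sin(4*s), dv = exp(2*s) ds: ∫ exp(2*s)*sin(4*s) ds = exp(2*s)*sin(4*s)/2 − 2·I. Substituting back brings back I: I = exp(2*s)*sin(4*s) + exp(2*s)*cos(4*s)/2 − 4·I.
Solving for I: (1 + 4)·I equals the remaining terms, so I = (1/5)·(exp(2*s)*sin(4*s) + exp(2*s)*cos(4*s)/2).

exp(2*s)*sin(4*s)/5 + exp(2*s)*cos(4*s)/10 + C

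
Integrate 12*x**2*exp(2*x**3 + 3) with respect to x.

2*exp(2*x**3 + 3) + C

Let u = 2*x**3 + 3, so du = (6*x**2) dx.
Rewriting, the integral becomes 2·∫ e^u du = 2·e^u.
Substituting back, u = 2*x**3 + 3.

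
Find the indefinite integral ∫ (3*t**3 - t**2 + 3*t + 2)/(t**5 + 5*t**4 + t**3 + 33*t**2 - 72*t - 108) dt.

7*log(t - 2)/78 + log(t + 1)/30 - 7*log(t + 6)/18 + 311*log(t**2 + 9)/2340 + 203*atan(t/3)/1170 + C

Factor the denominator: (t - 2)*(t + 1)*(t + 6)*(t**2 + 9).
Partial-fraction decomposition: (311*t + 609)/(1170*(t**2 + 9)) - 7/(18*(t + 6)) + 1/(30*(t + 1)) + 7/(78*(t - 2)).
Integrate each term; A/(t−a) gives A·log|t−a|; the (Bt+D)/(t²+p²) term gives a log and an atan.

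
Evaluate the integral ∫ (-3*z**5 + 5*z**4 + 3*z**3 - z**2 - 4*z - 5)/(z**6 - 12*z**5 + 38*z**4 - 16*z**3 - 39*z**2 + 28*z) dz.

-5*log(z)/28 - 37469*log(z - 7)/6048 + 1637*log(z - 4)/540 + 13*log(z - 1)/36 - 3*log(z + 1)/160 + 5/(36*z - 36) + C

Factor the denominator: z*(z - 7)*(z - 4)*(z - 1)**2*(z + 1).
Partial-fraction decomposition: -3/(160*(z + 1)) + 13/(36*(z - 1)) - 5/(36*(z - 1)**2) + 1637/(540*(z - 4)) - 37469/(6048*(z - 7)) - 5/(28*z).
Integrate each term; A/(z−a) gives A·log|z−a|; A/(z−a)² gives −A/(z−a).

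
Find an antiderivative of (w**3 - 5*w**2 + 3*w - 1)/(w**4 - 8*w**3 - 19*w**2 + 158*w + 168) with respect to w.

Factor the denominator: (w - 7)*(w - 6)*(w + 1)*(w + 4).
Partial-fraction decomposition: 157/(330*(w + 4)) - 5/(84*(w + 1)) - 53/(70*(w - 6)) + 59/(44*(w - 7)).
Integrate each term: A/(w−a) contributes A·log|w−a|.

59*log(w - 7)/44 - 53*log(w - 6)/70 - 5*log(w + 1)/84 + 157*log(w + 4)/330 + C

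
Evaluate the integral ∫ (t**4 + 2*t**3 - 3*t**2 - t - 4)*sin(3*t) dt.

Use integration by parts with u = t**4 + 2*t**3 - 3*t**2 - t - 4, dv = sin(3*t) dt, so v = -cos(3*t)/3.
Apply parts 4 times (tabular method): alternate signs, differentiate u down to 0, integrate dv up.

-t**4*cos(3*t)/3 + 4*t**3*sin(3*t)/9 - 2*t**3*cos(3*t)/3 + 2*t**2*sin(3*t)/3 + 13*t**2*cos(3*t)/9 - 26*t*sin(3*t)/27 + 7*t*cos(3*t)/9 - 7*sin(3*t)/27 + 82*cos(3*t)/81 + C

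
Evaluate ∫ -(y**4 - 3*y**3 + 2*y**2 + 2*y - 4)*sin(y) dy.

Use integration by parts with u = y**4 - 3*y**3 + 2*y**2 + 2*y - 4, dv = -sin(y) dy, so v = cos(y).
Apply parts 4 times (tabular method): alternate signs, differentiate u down to 0, integrate dv up.

y**4*cos(y) - 4*y**3*sin(y) - 3*y**3*cos(y) + 9*y**2*sin(y) - 10*y**2*cos(y) + 20*y*sin(y) + 20*y*cos(y) - 20*sin(y) + 16*cos(y) + C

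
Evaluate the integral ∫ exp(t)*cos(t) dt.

Let I denote the integral. Integrate by parts with u = cos(t), dv = exp(t) dt, so v = exp(t): I = exp(t)*cos(t) + ∫ exp(t)*sin(t) dt.
Apply parts again with u = sin(t), dv = exp(t) dt: ∫ exp(t)*sin(t) dt = exp(t)*sin(t) − I. Substituting back brings back I: I = exp(t)*sin(t) + exp(t)*cos(t) − I.
Solving for I: (1 + 1)·I equals the remaining terms, so I = (1/2)·(exp(t)*sin(t) + exp(t)*cos(t)).

exp(t)*sin(t)/2 + exp(t)*cos(t)/2 + C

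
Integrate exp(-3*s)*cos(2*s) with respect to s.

Let I denote the integral. Integrate by parts with u = cos(2*s), dv = exp(-3*s) ds, so v = -exp(-3*s)/3: I = -exp(-3*s)*cos(2*s)/3 − (2/3)·∫ exp(-3*s)*sin(2*s) ds.
Apply parts again with u = sin(2*s), dv = exp(-3*s) ds: ∫ exp(-3*s)*sin(2*s) ds = -exp(-3*s)*sin(2*s)/3 + (2/3)·I. Substituting back brings back I: I = 2*exp(-3*s)*sin(2*s)/9 - exp(-3*s)*cos(2*s)/3 − (4/9)·I.
Solving for I: (1 + 4/9)·I equals the remaining terms, so I = (9/13)·(2*exp(-3*s)*sin(2*s)/9 - exp(-3*s)*cos(2*s)/3).

2*exp(-3*s)*sin(2*s)/13 - 3*exp(-3*s)*cos(2*s)/13 + C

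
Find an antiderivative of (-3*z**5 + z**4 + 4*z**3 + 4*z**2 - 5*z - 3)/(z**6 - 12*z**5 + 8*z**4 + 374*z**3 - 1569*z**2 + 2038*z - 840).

-23245*log(z - 7)/1404 + 4089*log(z - 5)/176 - 2519*log(z - 4)/270 - 13*log(z - 1)/2352 - 23931*log(z + 6)/70070 - 1/(252*z - 252) + C

Factor the denominator: (z - 7)*(z - 5)*(z - 4)*(z - 1)**2*(z + 6).
Partial-fraction decomposition: -23931/(70070*(z + 6)) - 13/(2352*(z - 1)) + 1/(252*(z - 1)**2) - 2519/(270*(z - 4)) + 4089/(176*(z - 5)) - 23245/(1404*(z - 7)).
Integrate each term; A/(z−a) gives A·log|z−a|; A/(z−a)² gives −A/(z−a).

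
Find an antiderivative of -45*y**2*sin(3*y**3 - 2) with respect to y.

Let u = 3*y**3 - 2, so du = (9*y**2) dy.
Rewriting, the integral becomes -5·∫ sin(u) du = -5·-cos(u).
Substituting back, u = 3*y**3 - 2.

5*cos(3*y**3 - 2) + C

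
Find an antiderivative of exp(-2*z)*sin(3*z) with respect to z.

-2*exp(-2*z)*sin(3*z)/13 - 3*exp(-2*z)*cos(3*z)/13 + C

Let I denote the integral. Integrate by parts with u = sin(3*z), dv = exp(-2*z) dz, so v = -exp(-2*z)/2: I = -exp(-2*z)*sin(3*z)/2 + (3/2)·∫ exp(-2*z)*cos(3*z) dz.
Apply parts again with u = cos(3*z), dv = exp(-2*z) dz: ∫ exp(-2*z)*cos(3*z) dz = -exp(-2*z)*cos(3*z)/2 − (3/2)·I. Substituting back brings back I: I = -exp(-2*z)*sin(3*z)/2 - 3*exp(-2*z)*cos(3*z)/4 − (9/4)·I.
Solving for I: (1 + 9/4)·I equals the remaining terms, so I = (4/13)·(-exp(-2*z)*sin(3*z)/2 - 3*exp(-2*z)*cos(3*z)/4).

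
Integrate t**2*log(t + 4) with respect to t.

t**3*log(t + 4)/3 - t**3/9 + 2*t**2/3 - 16*t/3 + 64*log(t + 4)/3 + C

Use integration by parts with u = log(t + 4), dv = t**2 dt.
Then du = 1/(t + 4) dt and v = t**3/3.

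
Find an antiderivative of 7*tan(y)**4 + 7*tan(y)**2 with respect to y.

Let u = tan(y), so du = (tan(y)**2 + 1) dy.
Rewriting, the integral becomes 7·∫ u^2 du = 7·u^3/3.
Substituting back, u = tan(y).

7*tan(y)**3/3 + C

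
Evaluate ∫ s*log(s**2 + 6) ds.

s**2*log(s**2 + 6)/2 - s**2/2 + 3*log(s**2 + 6) + C

Let u = s**2 + 6, so du = (2*s) ds.
The integral becomes (1/2)·∫ log(u) du; integrate by parts with u′=log(u), dv′=du.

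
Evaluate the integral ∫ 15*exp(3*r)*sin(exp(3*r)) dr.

-5*cos(exp(3*r)) + C

Let u = exp(3*r), so du = (3*exp(3*r)) dr.
Rewriting, the integral becomes 5·∫ sin(u) du = 5·-cos(u).
Substituting back, u = exp(3*r).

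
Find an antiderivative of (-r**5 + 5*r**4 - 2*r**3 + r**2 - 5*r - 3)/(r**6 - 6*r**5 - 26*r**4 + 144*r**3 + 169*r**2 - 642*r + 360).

Factor the denominator: (r - 6)*(r - 5)*(r - 1)**2*(r + 3)*(r + 4).
Partial-fraction decomposition: -493/(450*(r + 4)) + 241/(384*(r + 3)) + 3/(200*(r - 1)) - 1/(80*(r - 1)**2) + 253/(1152*(r - 5)) - 23/(30*(r - 6)).
Integrate each term; A/(r−a) gives A·log|r−a|; A/(r−a)² gives −A/(r−a).

-23*log(r - 6)/30 + 253*log(r - 5)/1152 + 3*log(r - 1)/200 + 241*log(r + 3)/384 - 493*log(r + 4)/450 + 1/(80*r - 80) + C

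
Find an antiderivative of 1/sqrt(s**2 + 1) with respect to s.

Substitute s = tan(θ), so ds = sec(θ)^2 dθ and the radical becomes sqrt(s**2 + 1) = sec(θ) by the Pythagorean identity.
Integrate the resulting trig expression in θ, then back-substitute tan(θ) = s, sec(θ) = sqrt(s**2 + 1) (absorbing any constant into C).

log(s + sqrt(s**2 + 1)) + C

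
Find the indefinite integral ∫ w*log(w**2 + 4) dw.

w**2*log(w**2 + 4)/2 - w**2/2 + 2*log(w**2 + 4) + C

Let u = w**2 + 4, so du = (2*w) dw.
The integral becomes (1/2)·∫ log(u) du; integrate by parts with u′=log(u), dv′=du.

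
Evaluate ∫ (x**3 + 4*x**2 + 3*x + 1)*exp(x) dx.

Use integration by parts with u = x**3 + 4*x**2 + 3*x + 1, dv = exp(x) dx, so v = exp(x).
Apply parts 3 times (tabular method): alternate signs, differentiate u down to 0, integrate dv up.

(x**3 + x**2 + x)*exp(x) + C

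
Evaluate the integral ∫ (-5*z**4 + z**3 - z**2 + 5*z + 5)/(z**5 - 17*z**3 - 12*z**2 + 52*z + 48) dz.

-1207*log(z - 4)/420 + 61*log(z - 2)/120 - 7*log(z + 1)/30 + 97*log(z + 2)/24 - 451*log(z + 3)/70 + C

Factor the denominator: (z - 4)*(z - 2)*(z + 1)*(z + 2)*(z + 3).
Partial-fraction decomposition: -451/(70*(z + 3)) + 97/(24*(z + 2)) - 7/(30*(z + 1)) + 61/(120*(z - 2)) - 1207/(420*(z - 4)).
Integrate each term: A/(z−a) contributes A·log|z−a|.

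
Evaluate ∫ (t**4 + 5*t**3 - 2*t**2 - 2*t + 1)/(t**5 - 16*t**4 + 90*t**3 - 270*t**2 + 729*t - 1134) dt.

4005*log(t - 7)/232 - 2293*log(t - 6)/135 + 193*log(t - 3)/216 - 149*log(t**2 + 9)/1740 - 796*atan(t/3)/3915 + C

Factor the denominator: (t - 7)*(t - 6)*(t - 3)*(t**2 + 9).
Partial-fraction decomposition: -(447*t + 1592)/(2610*(t**2 + 9)) + 193/(216*(t - 3)) - 2293/(135*(t - 6)) + 4005/(232*(t - 7)).
Integrate each term; A/(t−a) gives A·log|t−a|; the (Bt+D)/(t²+p²) term gives a log and an atan.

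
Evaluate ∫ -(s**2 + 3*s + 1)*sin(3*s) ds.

s**2*cos(3*s)/3 - 2*s*sin(3*s)/9 + s*cos(3*s) - sin(3*s)/3 + 7*cos(3*s)/27 + C

Use integration by parts with u = s**2 + 3*s + 1, dv = -sin(3*s) ds, so v = cos(3*s)/3.
Apply parts 2 times (tabular method): alternate signs, differentiate u down to 0, integrate dv up.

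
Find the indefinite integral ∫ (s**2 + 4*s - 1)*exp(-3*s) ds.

(-9*s**2 - 42*s - 5)*exp(-3*s)/27 + C

Use integration by parts with u = s**2 + 4*s - 1, dv = exp(-3*s) ds, so v = -exp(-3*s)/3.
Apply parts 2 times (tabular method): alternate signs, differentiate u down to 0, integrate dv up.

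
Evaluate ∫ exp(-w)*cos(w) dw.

Let I denote the integral. Integrate by parts with u = cos(w), dv = exp(-w) dw, so v = -exp(-w): I = -exp(-w)*cos(w) − ∫ exp(-w)*sin(w) dw.
Apply parts again with u = sin(w), dv = exp(-w) dw: ∫ exp(-w)*sin(w) dw = -exp(-w)*sin(w) + I. Substituting back brings back I: I = exp(-w)*sin(w) - exp(-w)*cos(w) − I.
Solving for I: (1 + 1)·I equals the remaining terms, so I = (1/2)·(exp(-w)*sin(w) - exp(-w)*cos(w)).

exp(-w)*sin(w)/2 - exp(-w)*cos(w)/2 + C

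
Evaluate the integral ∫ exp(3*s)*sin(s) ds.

Let I denote the integral. Integrate by parts with u = sin(s), dv = exp(3*s) ds, so v = exp(3*s)/3: I = exp(3*s)*sin(s)/3 − (1/3)·∫ exp(3*s)*cos(s) ds.
Apply parts again with u = cos(s), dv = exp(3*s) ds: ∫ exp(3*s)*cos(s) ds = exp(3*s)*cos(s)/3 + (1/3)·I. Substituting back brings back I: I = exp(3*s)*sin(s)/3 - exp(3*s)*cos(s)/9 − (1/9)·I.
Solving for I: (1 + 1/9)·I equals the remaining terms, so I = (9/10)·(exp(3*s)*sin(s)/3 - exp(3*s)*cos(s)/9).

3*exp(3*s)*sin(s)/10 - exp(3*s)*cos(s)/10 + C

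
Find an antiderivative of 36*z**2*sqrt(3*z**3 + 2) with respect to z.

8*(3*z**3 + 2)**(3/2)/3 + C

Let u = 3*z**3 + 2, so du = (9*z**2) dz.
Rewriting, the integral becomes 4·∫ √u du = 4·(2/3)u^(3/2).
Substituting back, u = 3*z**3 + 2.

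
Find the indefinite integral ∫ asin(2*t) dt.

Use integration by parts with u = arcsin(2*t), dv = dt.
Then du = 2/sqrt(-4*t**2 + 1) dt.

t*asin(2*t) + sqrt(-4*t**2 + 1)/2 + C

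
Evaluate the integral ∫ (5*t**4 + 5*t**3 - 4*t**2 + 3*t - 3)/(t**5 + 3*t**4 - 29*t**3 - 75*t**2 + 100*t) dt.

Factor the denominator: t*(t - 5)*(t - 1)*(t + 4)*(t + 5).
Partial-fraction decomposition: 397/(50*(t + 5)) - 881/(180*(t + 4)) - 1/(20*(t - 1)) + 1831/(900*(t - 5)) - 3/(100*t).
Integrate each term: A/(t−a) contributes A·log|t−a|.

-3*log(t)/100 + 1831*log(t - 5)/900 - log(t - 1)/20 - 881*log(t + 4)/180 + 397*log(t + 5)/50 + C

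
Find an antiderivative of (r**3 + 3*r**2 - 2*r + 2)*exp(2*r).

(4*r**3 + 6*r**2 - 14*r + 15)*exp(2*r)/8 + C

Use integration by parts with u = r**3 + 3*r**2 - 2*r + 2, dv = exp(2*r) dr, so v = exp(2*r)/2.
Apply parts 3 times (tabular method): alternate signs, differentiate u down to 0, integrate dv up.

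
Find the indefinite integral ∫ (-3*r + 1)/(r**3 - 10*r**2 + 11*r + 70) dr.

-10*log(r - 7)/9 + log(r - 5) + log(r + 2)/9 + C

Factor the denominator: (r - 7)*(r - 5)*(r + 2).
Partial-fraction decomposition: 1/(9*(r + 2)) + 1/(r - 5) - 10/(9*(r - 7)).
Integrate each term: A/(r−a) contributes A·log|r−a|.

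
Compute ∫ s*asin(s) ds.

s**2*asin(s)/2 + s*sqrt(-s**2 + 1)/4 - asin(s)/4 + C

Use integration by parts with u = arcsin(s), dv = s ds.
Then du = 1/sqrt(-s**2 + 1) ds.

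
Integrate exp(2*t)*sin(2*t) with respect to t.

exp(2*t)*sin(2*t)/4 - exp(2*t)*cos(2*t)/4 + C

Let I denote the integral. Integrate by parts with u = sin(2*t), dv = exp(2*t) dt, so v = exp(2*t)/2: I = exp(2*t)*sin(2*t)/2 − ∫ exp(2*t)*cos(2*t) dt.
Apply parts again with u = cos(2*t), dv = exp(2*t) dt: ∫ exp(2*t)*cos(2*t) dt = exp(2*t)*cos(2*t)/2 + I. Substituting back brings back I: I = exp(2*t)*sin(2*t)/2 - exp(2*t)*cos(2*t)/2 − I.
Solving for I: (1 + 1)·I equals the remaining terms, so I = (1/2)·(exp(2*t)*sin(2*t)/2 - exp(2*t)*cos(2*t)/2).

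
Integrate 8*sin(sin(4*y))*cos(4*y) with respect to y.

-2*cos(sin(4*y)) + C

Let u = sin(4*y), so du = (4*cos(4*y)) dy.
Rewriting, the integral becomes 2·∫ sin(u) du = 2·-cos(u).
Substituting back, u = sin(4*y).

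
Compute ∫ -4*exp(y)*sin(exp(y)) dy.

4*cos(exp(y)) + C

Let u = exp(y), so du = (exp(y)) dy.
Rewriting, the integral becomes -4·∫ sin(u) du = -4·-cos(u).
Substituting back, u = exp(y).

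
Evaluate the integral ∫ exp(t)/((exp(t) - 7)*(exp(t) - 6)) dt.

log(exp(t) - 7) - log(exp(t) - 6) + C

Let u = e^t, du = e^t dt.
The integral becomes ∫ du/((u-7)(u-6)); decompose into partial fractions.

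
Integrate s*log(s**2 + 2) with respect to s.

Let u = s**2 + 2, so du = (2*s) ds.
The integral becomes (1/2)·∫ log(u) du; integrate by parts with u′=log(u), dv′=du.

s**2*log(s**2 + 2)/2 - s**2/2 + log(s**2 + 2) + C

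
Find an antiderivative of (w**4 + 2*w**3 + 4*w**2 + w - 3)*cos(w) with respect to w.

w**4*sin(w) + 2*w**3*sin(w) + 4*w**3*cos(w) - 8*w**2*sin(w) + 6*w**2*cos(w) - 11*w*sin(w) - 16*w*cos(w) + 13*sin(w) - 11*cos(w) + C

Use integration by parts with u = w**4 + 2*w**3 + 4*w**2 + w - 3, dv = cos(w) dw, so v = sin(w).
Apply parts 4 times (tabular method): alternate signs, differentiate u down to 0, integrate dv up.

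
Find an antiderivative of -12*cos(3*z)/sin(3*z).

-4*log(sin(3*z)) + C

Let u = sin(3*z), so du = (3*cos(3*z)) dz.
Rewriting, the integral becomes -4·∫ 1/u du = -4·log(u).
Substituting back, u = sin(3*z).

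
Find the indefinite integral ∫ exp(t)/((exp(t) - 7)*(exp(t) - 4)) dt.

log(exp(t) - 7)/3 - log(exp(t) - 4)/3 + C

Let u = e^t, du = e^t dt.
The integral becomes ∫ du/((u-7)(u-4)); decompose into partial fractions.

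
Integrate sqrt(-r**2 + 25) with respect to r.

r*sqrt(-r**2 + 25)/2 + 25*asin(r/5)/2 + C

Substitute r = 5·sin(θ), so dr = 5·cos(θ) dθ and the radical becomes sqrt(-r**2 + 25) = 5·cos(θ) by the Pythagorean identity.
Integrate the resulting trig expression in θ, then back-substitute θ = asin(r/5), sin(θ) = r/5, cos(θ) = sqrt(-r**2 + 25)/5 (absorbing any constant into C).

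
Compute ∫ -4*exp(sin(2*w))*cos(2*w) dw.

-2*exp(sin(2*w)) + C

Let u = sin(2*w), so du = (2*cos(2*w)) dw.
Rewriting, the integral becomes -2·∫ e^u du = -2·e^u.
Substituting back, u = sin(2*w).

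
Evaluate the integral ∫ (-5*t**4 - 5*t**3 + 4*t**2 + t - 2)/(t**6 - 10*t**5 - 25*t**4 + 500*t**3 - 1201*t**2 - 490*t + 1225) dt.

Factor the denominator: (t - 7)*(t - 5)**2*(t - 1)*(t + 1)*(t + 7).
Partial-fraction decomposition: 10103/(96768*(t + 7)) + 1/(3456*(t + 1)) + 7/(1536*(t - 1)) + 1417/(288*(t - 5)) + 3647/(576*(t - 5)**2) - 13519/(2688*(t - 7)).
Integrate each term; A/(t−a) gives A·log|t−a|; A/(t−a)² gives −A/(t−a).

-13519*log(t - 7)/2688 + 1417*log(t - 5)/288 + 7*log(t - 1)/1536 + log(t + 1)/3456 + 10103*log(t + 7)/96768 - 3647/(576*t - 2880) + C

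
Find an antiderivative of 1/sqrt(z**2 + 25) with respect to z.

Substitute z = 5·tan(θ), so dz = 5·sec(θ)^2 dθ and the radical becomes sqrt(z**2 + 25) = 5·sec(θ) by the Pythagorean identity.
Integrate the resulting trig expression in θ, then back-substitute tan(θ) = z/5, sec(θ) = sqrt(z**2 + 25)/5 (absorbing any constant into C).

log(z + sqrt(z**2 + 25)) + C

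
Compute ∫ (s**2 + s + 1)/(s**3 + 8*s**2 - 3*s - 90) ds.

13*log(s - 3)/72 - 21*log(s + 5)/8 + 31*log(s + 6)/9 + C

Factor the denominator: (s - 3)*(s + 5)*(s + 6).
Partial-fraction decomposition: 31/(9*(s + 6)) - 21/(8*(s + 5)) + 13/(72*(s - 3)).
Integrate each term: A/(s−a) contributes A·log|s−a|.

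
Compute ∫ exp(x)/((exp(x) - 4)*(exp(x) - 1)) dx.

log(exp(x) - 4)/3 - log(exp(x) - 1)/3 + C

Let u = e^x, du = e^x dx.
The integral becomes ∫ du/((u-1)(u-4)); decompose into partial fractions.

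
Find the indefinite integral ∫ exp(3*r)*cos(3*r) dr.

Let I denote the integral. Integrate by parts with u = cos(3*r), dv = exp(3*r) dr, so v = exp(3*r)/3: I = exp(3*r)*cos(3*r)/3 + ∫ exp(3*r)*sin(3*r) dr.
Apply parts again with u = sin(3*r), dv = exp(3*r) dr: ∫ exp(3*r)*sin(3*r) dr = exp(3*r)*sin(3*r)/3 − I. Substituting back brings back I: I = exp(3*r)*sin(3*r)/3 + exp(3*r)*cos(3*r)/3 − I.
Solving for I: (1 + 1)·I equals the remaining terms, so I = (1/2)·(exp(3*r)*sin(3*r)/3 + exp(3*r)*cos(3*r)/3).

exp(3*r)*sin(3*r)/6 + exp(3*r)*cos(3*r)/6 + C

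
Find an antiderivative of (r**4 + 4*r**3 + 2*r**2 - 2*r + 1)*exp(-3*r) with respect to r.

Use integration by parts with u = r**4 + 4*r**3 + 2*r**2 - 2*r + 1, dv = exp(-3*r) dr, so v = -exp(-3*r)/3.
Apply parts 4 times (tabular method): alternate signs, differentiate u down to 0, integrate dv up.

(-27*r**4 - 144*r**3 - 198*r**2 - 78*r - 53)*exp(-3*r)/81 + C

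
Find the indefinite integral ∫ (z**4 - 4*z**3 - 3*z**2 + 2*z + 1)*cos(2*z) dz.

Use integration by parts with u = z**4 - 4*z**3 - 3*z**2 + 2*z + 1, dv = cos(2*z) dz, so v = sin(2*z)/2.
Apply parts 4 times (tabular method): alternate signs, differentiate u down to 0, integrate dv up.

z**4*sin(2*z)/2 - 2*z**3*sin(2*z) + z**3*cos(2*z) - 3*z**2*sin(2*z) - 3*z**2*cos(2*z) + 4*z*sin(2*z) - 3*z*cos(2*z) + 2*sin(2*z) + 2*cos(2*z) + C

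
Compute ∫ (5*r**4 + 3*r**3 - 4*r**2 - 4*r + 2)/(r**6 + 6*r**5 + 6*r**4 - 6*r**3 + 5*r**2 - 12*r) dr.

-log(r)/6 + log(r - 1)/20 + 151*log(r + 3)/60 - 521*log(r + 4)/170 + 113*log(r**2 + 1)/340 + 41*atan(r)/170 + C

Factor the denominator: r*(r - 1)*(r + 3)*(r + 4)*(r**2 + 1).
Partial-fraction decomposition: (113*r + 41)/(170*(r**2 + 1)) - 521/(170*(r + 4)) + 151/(60*(r + 3)) + 1/(20*(r - 1)) - 1/(6*r).
Integrate each term; A/(r−a) gives A·log|r−a|; the (Br+D)/(r²+p²) term gives a log and an atan.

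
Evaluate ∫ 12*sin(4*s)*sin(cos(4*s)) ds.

3*cos(cos(4*s)) + C

Let u = cos(4*s), so du = (-4*sin(4*s)) ds.
Rewriting, the integral becomes -3·∫ sin(u) du = -3·-cos(u).
Substituting back, u = cos(4*s).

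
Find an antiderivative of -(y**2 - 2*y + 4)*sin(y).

y**2*cos(y) - 2*y*sin(y) - 2*y*cos(y) + 2*sin(y) + 2*cos(y) + C

Use integration by parts with u = y**2 - 2*y + 4, dv = -sin(y) dy, so v = cos(y).
Apply parts 2 times (tabular method): alternate signs, differentiate u down to 0, integrate dv up.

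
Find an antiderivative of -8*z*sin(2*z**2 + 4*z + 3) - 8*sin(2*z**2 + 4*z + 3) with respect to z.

Let u = 2*z**2 + 4*z + 3, so du = (4*z + 4) dz.
Rewriting, the integral becomes -2·∫ sin(u) du = -2·-cos(u).
Substituting back, u = 2*z**2 + 4*z + 3.

2*cos(2*z**2 + 4*z + 3) + C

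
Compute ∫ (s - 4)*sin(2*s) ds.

Use integration by parts with u = s - 4, dv = sin(2*s) ds, so v = -cos(2*s)/2.
Apply parts 1 times (tabular method): alternate signs, differentiate u down to 0, integrate dv up.

-s*cos(2*s)/2 + sin(2*s)/4 + 2*cos(2*s) + C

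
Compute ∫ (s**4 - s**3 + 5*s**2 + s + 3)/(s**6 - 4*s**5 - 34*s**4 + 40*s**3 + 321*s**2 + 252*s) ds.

Factor the denominator: s*(s - 7)*(s - 4)*(s + 1)*(s + 3)**2.
Partial-fraction decomposition: 23/(14700*(s + 3)) + 51/(140*(s + 3)**2) - 9/(160*(s + 1)) - 93/(980*(s - 4)) + 771/(5600*(s - 7)) + 1/(84*s).
Integrate each term; A/(s−a) gives A·log|s−a|; A/(s−a)² gives −A/(s−a).

log(s)/84 + 771*log(s - 7)/5600 - 93*log(s - 4)/980 - 9*log(s + 1)/160 + 23*log(s + 3)/14700 - 51/(140*s + 420) + C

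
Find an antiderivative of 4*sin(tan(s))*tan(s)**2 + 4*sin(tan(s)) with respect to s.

-4*cos(tan(s)) + C

Let u = tan(s), so du = (tan(s)**2 + 1) ds.
Rewriting, the integral becomes 4·∫ sin(u) du = 4·-cos(u).
Substituting back, u = tan(s).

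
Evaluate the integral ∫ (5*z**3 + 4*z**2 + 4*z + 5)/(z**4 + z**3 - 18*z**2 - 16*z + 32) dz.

Factor the denominator: (z - 4)*(z - 1)*(z + 2)*(z + 4).
Partial-fraction decomposition: 267/(80*(z + 4)) - 3/(4*(z + 2)) - 2/(5*(z - 1)) + 45/(16*(z - 4)).
Integrate each term: A/(z−a) contributes A·log|z−a|.

45*log(z - 4)/16 - 2*log(z - 1)/5 - 3*log(z + 2)/4 + 267*log(z + 4)/80 + C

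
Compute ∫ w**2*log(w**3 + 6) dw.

w**3*log(w**3 + 6)/3 - w**3/3 + 2*log(w**3 + 6) + C

Let u = w**3 + 6, so du = (3*w**2) dw.
The integral becomes (1/3)·∫ log(u) du; integrate by parts with u′=log(u), dv′=du.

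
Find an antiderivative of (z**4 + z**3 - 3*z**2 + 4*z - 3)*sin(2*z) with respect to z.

-z**4*cos(2*z)/2 + z**3*sin(2*z) - z**3*cos(2*z)/2 + 3*z**2*sin(2*z)/4 + 3*z**2*cos(2*z) - 3*z*sin(2*z) - 5*z*cos(2*z)/4 + 5*sin(2*z)/8 + C

Use integration by parts with u = z**4 + z**3 - 3*z**2 + 4*z - 3, dv = sin(2*z) dz, so v = -cos(2*z)/2.
Apply parts 4 times (tabular method): alternate signs, differentiate u down to 0, integrate dv up.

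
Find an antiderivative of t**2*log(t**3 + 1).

t**3*log(t**3 + 1)/3 - t**3/3 + log(t**3 + 1)/3 + C

Let u = t**3 + 1, so du = (3*t**2) dt.
The integral becomes (1/3)·∫ log(u) du; integrate by parts with u′=log(u), dv′=du.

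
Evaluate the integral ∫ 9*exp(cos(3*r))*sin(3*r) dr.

-3*exp(cos(3*r)) + C

Let u = cos(3*r), so du = (-3*sin(3*r)) dr.
Rewriting, the integral becomes -3·∫ e^u du = -3·e^u.
Substituting back, u = cos(3*r).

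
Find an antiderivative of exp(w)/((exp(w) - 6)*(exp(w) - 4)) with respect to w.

Let u = e^w, du = e^w dw.
The integral becomes ∫ du/((u-6)(u-4)); decompose into partial fractions.

log(exp(w) - 6)/2 - log(exp(w) - 4)/2 + C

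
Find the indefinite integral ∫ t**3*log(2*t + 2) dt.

Use integration by parts with u = log(2*t + 2), dv = t**3 dt.
Then du = 2/(2*t + 2) dt and v = t**4/4.

t**4*log(2*t + 2)/4 - t**4/16 + t**3/12 - t**2/8 + t/4 - log(t + 1)/4 + C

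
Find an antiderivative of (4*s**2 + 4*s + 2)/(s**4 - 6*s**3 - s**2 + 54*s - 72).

Factor the denominator: (s - 4)*(s - 3)*(s - 2)*(s + 3).
Partial-fraction decomposition: -13/(105*(s + 3)) + 13/(5*(s - 2)) - 25/(3*(s - 3)) + 41/(7*(s - 4)).
Integrate each term: A/(s−a) contributes A·log|s−a|.

41*log(s - 4)/7 - 25*log(s - 3)/3 + 13*log(s - 2)/5 - 13*log(s + 3)/105 + C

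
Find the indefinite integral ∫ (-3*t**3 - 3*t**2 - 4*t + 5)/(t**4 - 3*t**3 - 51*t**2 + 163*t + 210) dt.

-775*log(t - 6)/91 + 155*log(t - 5)/24 + log(t + 1)/28 - 305*log(t + 7)/312 + C

Factor the denominator: (t - 6)*(t - 5)*(t + 1)*(t + 7).
Partial-fraction decomposition: -305/(312*(t + 7)) + 1/(28*(t + 1)) + 155/(24*(t - 5)) - 775/(91*(t - 6)).
Integrate each term: A/(t−a) contributes A·log|t−a|.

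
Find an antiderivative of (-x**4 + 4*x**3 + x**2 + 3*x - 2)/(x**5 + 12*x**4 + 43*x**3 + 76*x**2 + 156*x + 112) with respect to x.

-log(x + 1)/10 + 17*log(x + 4)/6 - 1249*log(x + 7)/318 + 103*log(x**2 + 4)/1060 - 69*atan(x/2)/530 + C

Factor the denominator: (x + 1)*(x + 4)*(x + 7)*(x**2 + 4).
Partial-fraction decomposition: (103*x - 138)/(530*(x**2 + 4)) - 1249/(318*(x + 7)) + 17/(6*(x + 4)) - 1/(10*(x + 1)).
Integrate each term; A/(x−a) gives A·log|x−a|; the (Bx+D)/(x²+p²) term gives a log and an atan.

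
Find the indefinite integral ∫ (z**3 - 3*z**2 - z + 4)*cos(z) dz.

Use integration by parts with u = z**3 - 3*z**2 - z + 4, dv = cos(z) dz, so v = sin(z).
Apply parts 3 times (tabular method): alternate signs, differentiate u down to 0, integrate dv up.

z**3*sin(z) - 3*z**2*sin(z) + 3*z**2*cos(z) - 7*z*sin(z) - 6*z*cos(z) + 10*sin(z) - 7*cos(z) + C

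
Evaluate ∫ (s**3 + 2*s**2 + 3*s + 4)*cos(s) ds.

Use integration by parts with u = s**3 + 2*s**2 + 3*s + 4, dv = cos(s) ds, so v = sin(s).
Apply parts 3 times (tabular method): alternate signs, differentiate u down to 0, integrate dv up.

s**3*sin(s) + 2*s**2*sin(s) + 3*s**2*cos(s) - 3*s*sin(s) + 4*s*cos(s) - 3*cos(s) + C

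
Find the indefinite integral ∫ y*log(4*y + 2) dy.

Use integration by parts with u = log(4*y + 2), dv = y dy.
Then du = 4/(4*y + 2) dy and v = y**2/2.

y**2*log(4*y + 2)/2 - y**2/4 + y/4 - log(2*y + 1)/8 + C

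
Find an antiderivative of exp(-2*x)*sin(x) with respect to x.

-2*exp(-2*x)*sin(x)/5 - exp(-2*x)*cos(x)/5 + C

Let I denote the integral. Integrate by parts with u = sin(x), dv = exp(-2*x) dx, so v = -exp(-2*x)/2: I = -exp(-2*x)*sin(x)/2 + (1/2)·∫ exp(-2*x)*cos(x) dx.
Apply parts again with u = cos(x), dv = exp(-2*x) dx: ∫ exp(-2*x)*cos(x) dx = -exp(-2*x)*cos(x)/2 − (1/2)·I. Substituting back brings back I: I = -exp(-2*x)*sin(x)/2 - exp(-2*x)*cos(x)/4 − (1/4)·I.
Solving for I: (1 + 1/4)·I equals the remaining terms, so I = (4/5)·(-exp(-2*x)*sin(x)/2 - exp(-2*x)*cos(x)/4).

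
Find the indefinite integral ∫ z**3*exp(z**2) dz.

Let u = z², du = 2z dz; rewrite as (1/2)∫ u^1·exp(1u) du.
Now integrate by parts 1 time.

(z**2 - 1)*exp(z**2)/2 + C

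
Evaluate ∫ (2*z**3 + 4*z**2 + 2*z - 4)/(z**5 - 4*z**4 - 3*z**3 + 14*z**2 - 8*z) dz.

log(z)/2 + 49*log(z - 4)/54 - 4*log(z - 1)/3 - 2*log(z + 2)/27 + 4/(9*z - 9) + C

Factor the denominator: z*(z - 4)*(z - 1)**2*(z + 2).
Partial-fraction decomposition: -2/(27*(z + 2)) - 4/(3*(z - 1)) - 4/(9*(z - 1)**2) + 49/(54*(z - 4)) + 1/(2*z).
Integrate each term; A/(z−a) gives A·log|z−a|; A/(z−a)² gives −A/(z−a).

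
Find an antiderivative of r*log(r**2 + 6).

r**2*log(r**2 + 6)/2 - r**2/2 + 3*log(r**2 + 6) + C

Let u = r**2 + 6, so du = (2*r) dr.
The integral becomes (1/2)·∫ log(u) du; integrate by parts with u′=log(u), dv′=du.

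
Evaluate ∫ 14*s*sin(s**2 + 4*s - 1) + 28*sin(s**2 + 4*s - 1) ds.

-7*cos(s**2 + 4*s - 1) + C

Let u = s**2 + 4*s - 1, so du = (2*s + 4) ds.
Rewriting, the integral becomes 7·∫ sin(u) du = 7·-cos(u).
Substituting back, u = s**2 + 4*s - 1.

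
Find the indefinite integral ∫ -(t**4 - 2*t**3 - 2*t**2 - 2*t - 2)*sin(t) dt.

t**4*cos(t) - 4*t**3*sin(t) - 2*t**3*cos(t) + 6*t**2*sin(t) - 14*t**2*cos(t) + 28*t*sin(t) + 10*t*cos(t) - 10*sin(t) + 26*cos(t) + C

Use integration by parts with u = t**4 - 2*t**3 - 2*t**2 - 2*t - 2, dv = -sin(t) dt, so v = cos(t).
Apply parts 4 times (tabular method): alternate signs, differentiate u down to 0, integrate dv up.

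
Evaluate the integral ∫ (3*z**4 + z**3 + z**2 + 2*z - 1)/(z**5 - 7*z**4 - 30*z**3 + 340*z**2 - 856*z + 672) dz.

Factor the denominator: (z - 6)*(z - 4)*(z - 2)**2*(z + 7).
Partial-fraction decomposition: 766/(1287*(z + 7)) + 617/(288*(z - 2)) + 7/(8*(z - 2)**2) - 855/(88*(z - 4)) + 4151/(416*(z - 6)).
Integrate each term; A/(z−a) gives A·log|z−a|; A/(z−a)² gives −A/(z−a).

4151*log(z - 6)/416 - 855*log(z - 4)/88 + 617*log(z - 2)/288 + 766*log(z + 7)/1287 - 7/(8*z - 16) + C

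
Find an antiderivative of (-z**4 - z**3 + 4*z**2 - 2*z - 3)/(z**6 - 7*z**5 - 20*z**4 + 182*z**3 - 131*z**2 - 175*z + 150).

-1383*log(z - 6)/1925 + 221*log(z - 5)/320 - 7*log(z - 1)/4800 + log(z + 1)/224 + 131*log(z + 5)/5280 + 1/(80*z - 80) + C

Factor the denominator: (z - 6)*(z - 5)*(z - 1)**2*(z + 1)*(z + 5).
Partial-fraction decomposition: 131/(5280*(z + 5)) + 1/(224*(z + 1)) - 7/(4800*(z - 1)) - 1/(80*(z - 1)**2) + 221/(320*(z - 5)) - 1383/(1925*(z - 6)).
Integrate each term; A/(z−a) gives A·log|z−a|; A/(z−a)² gives −A/(z−a).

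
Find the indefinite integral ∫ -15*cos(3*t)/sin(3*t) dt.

Let u = sin(3*t), so du = (3*cos(3*t)) dt.
Rewriting, the integral becomes -5·∫ 1/u du = -5·log(u).
Substituting back, u = sin(3*t).

-5*log(sin(3*t)) + C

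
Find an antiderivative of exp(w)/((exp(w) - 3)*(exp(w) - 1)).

log(exp(w) - 3)/2 - log(exp(w) - 1)/2 + C

Let u = e^w, du = e^w dw.
The integral becomes ∫ du/((u-3)(u-1)); decompose into partial fractions.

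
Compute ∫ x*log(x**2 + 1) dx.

x**2*log(x**2 + 1)/2 - x**2/2 + log(x**2 + 1)/2 + C

Let u = x**2 + 1, so du = (2*x) dx.
The integral becomes (1/2)·∫ log(u) du; integrate by parts with u′=log(u), dv′=du.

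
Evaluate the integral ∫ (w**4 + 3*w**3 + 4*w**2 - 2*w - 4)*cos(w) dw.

w**4*sin(w) + 3*w**3*sin(w) + 4*w**3*cos(w) - 8*w**2*sin(w) + 9*w**2*cos(w) - 20*w*sin(w) - 16*w*cos(w) + 12*sin(w) - 20*cos(w) + C

Use integration by parts with u = w**4 + 3*w**3 + 4*w**2 - 2*w - 4, dv = cos(w) dw, so v = sin(w).
Apply parts 4 times (tabular method): alternate signs, differentiate u down to 0, integrate dv up.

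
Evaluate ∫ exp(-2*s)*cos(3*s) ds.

Let I denote the integral. Integrate by parts with u = cos(3*s), dv = exp(-2*s) ds, so v = -exp(-2*s)/2: I = -exp(-2*s)*cos(3*s)/2 − (3/2)·∫ exp(-2*s)*sin(3*s) ds.
Apply parts again with u = sin(3*s), dv = exp(-2*s) ds: ∫ exp(-2*s)*sin(3*s) ds = -exp(-2*s)*sin(3*s)/2 + (3/2)·I. Substituting back brings back I: I = 3*exp(-2*s)*sin(3*s)/4 - exp(-2*s)*cos(3*s)/2 − (9/4)·I.
Solving for I: (1 + 9/4)·I equals the remaining terms, so I = (4/13)·(3*exp(-2*s)*sin(3*s)/4 - exp(-2*s)*cos(3*s)/2).

3*exp(-2*s)*sin(3*s)/13 - 2*exp(-2*s)*cos(3*s)/13 + C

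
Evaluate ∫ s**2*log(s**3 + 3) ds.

Let u = s**3 + 3, so du = (3*s**2) ds.
The integral becomes (1/3)·∫ log(u) du; integrate by parts with u′=log(u), dv′=du.

s**3*log(s**3 + 3)/3 - s**3/3 + log(s**3 + 3) + C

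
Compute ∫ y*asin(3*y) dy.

Use integration by parts with u = arcsin(3*y), dv = y dy.
Then du = 3/sqrt(-9*y**2 + 1) dy.

y**2*asin(3*y)/2 + y*sqrt(-9*y**2 + 1)/12 - asin(3*y)/36 + C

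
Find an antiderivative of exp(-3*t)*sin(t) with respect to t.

Let I denote the integral. Integrate by parts with u = sin(t), dv = exp(-3*t) dt, so v = -exp(-3*t)/3: I = -exp(-3*t)*sin(t)/3 + (1/3)·∫ exp(-3*t)*cos(t) dt.
Apply parts again with u = cos(t), dv = exp(-3*t) dt: ∫ exp(-3*t)*cos(t) dt = -exp(-3*t)*cos(t)/3 − (1/3)·I. Substituting back brings back I: I = -exp(-3*t)*sin(t)/3 - exp(-3*t)*cos(t)/9 − (1/9)·I.
Solving for I: (1 + 1/9)·I equals the remaining terms, so I = (9/10)·(-exp(-3*t)*sin(t)/3 - exp(-3*t)*cos(t)/9).

-3*exp(-3*t)*sin(t)/10 - exp(-3*t)*cos(t)/10 + C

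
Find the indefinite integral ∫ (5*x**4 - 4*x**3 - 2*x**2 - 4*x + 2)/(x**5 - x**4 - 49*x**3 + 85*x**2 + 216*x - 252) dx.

2761*log(x - 6)/780 - 269*log(x - 3)/300 - log(x - 1)/80 - 19*log(x + 2)/100 + 13309*log(x + 7)/5200 + C

Factor the denominator: (x - 6)*(x - 3)*(x - 1)*(x + 2)*(x + 7).
Partial-fraction decomposition: 13309/(5200*(x + 7)) - 19/(100*(x + 2)) - 1/(80*(x - 1)) - 269/(300*(x - 3)) + 2761/(780*(x - 6)).
Integrate each term: A/(x−a) contributes A·log|x−a|.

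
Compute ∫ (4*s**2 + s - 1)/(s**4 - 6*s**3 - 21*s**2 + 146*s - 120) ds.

149*log(s - 6)/110 - 67*log(s - 4)/54 + 2*log(s - 1)/45 - 47*log(s + 5)/297 + C

Factor the denominator: (s - 6)*(s - 4)*(s - 1)*(s + 5).
Partial-fraction decomposition: -47/(297*(s + 5)) + 2/(45*(s - 1)) - 67/(54*(s - 4)) + 149/(110*(s - 6)).
Integrate each term: A/(s−a) contributes A·log|s−a|.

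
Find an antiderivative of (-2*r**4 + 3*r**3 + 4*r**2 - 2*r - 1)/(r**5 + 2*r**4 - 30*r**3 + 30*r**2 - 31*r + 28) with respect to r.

-265*log(r - 4)/561 - log(r - 1)/24 - 2811*log(r + 7)/2200 - 177*log(r**2 + 1)/1700 - 11*atan(r)/850 + C

Factor the denominator: (r - 4)*(r - 1)*(r + 7)*(r**2 + 1).
Partial-fraction decomposition: -(177*r + 11)/(850*(r**2 + 1)) - 2811/(2200*(r + 7)) - 1/(24*(r - 1)) - 265/(561*(r - 4)).
Integrate each term; A/(r−a) gives A·log|r−a|; the (Br+D)/(r²+p²) term gives a log and an atan.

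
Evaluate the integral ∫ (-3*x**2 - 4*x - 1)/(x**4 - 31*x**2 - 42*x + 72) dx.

Factor the denominator: (x - 6)*(x - 1)*(x + 3)*(x + 4).
Partial-fraction decomposition: 33/(50*(x + 4)) - 4/(9*(x + 3)) + 2/(25*(x - 1)) - 133/(450*(x - 6)).
Integrate each term: A/(x−a) contributes A·log|x−a|.

-133*log(x - 6)/450 + 2*log(x - 1)/25 - 4*log(x + 3)/9 + 33*log(x + 4)/50 + C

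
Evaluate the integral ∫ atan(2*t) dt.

t*atan(2*t) - log(4*t**2 + 1)/4 + C

Use integration by parts with u = arctan(2*t), dv = dt.
Then du = 2/(4*t**2 + 1) dt.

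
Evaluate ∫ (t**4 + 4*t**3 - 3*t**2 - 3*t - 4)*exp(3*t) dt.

(27*t**4 + 72*t**3 - 153*t**2 + 21*t - 115)*exp(3*t)/81 + C

Use integration by parts with u = t**4 + 4*t**3 - 3*t**2 - 3*t - 4, dv = exp(3*t) dt, so v = exp(3*t)/3.
Apply parts 4 times (tabular method): alternate signs, differentiate u down to 0, integrate dv up.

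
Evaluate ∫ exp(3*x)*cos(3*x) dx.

exp(3*x)*sin(3*x)/6 + exp(3*x)*cos(3*x)/6 + C

Let I denote the integral. Integrate by parts with u = cos(3*x), dv = exp(3*x) dx, so v = exp(3*x)/3: I = exp(3*x)*cos(3*x)/3 + ∫ exp(3*x)*sin(3*x) dx.
Apply parts again with u = sin(3*x), dv = exp(3*x) dx: ∫ exp(3*x)*sin(3*x) dx = exp(3*x)*sin(3*x)/3 − I. Substituting back brings back I: I = exp(3*x)*sin(3*x)/3 + exp(3*x)*cos(3*x)/3 − I.
Solving for I: (1 + 1)·I equals the remaining terms, so I = (1/2)·(exp(3*x)*sin(3*x)/3 + exp(3*x)*cos(3*x)/3).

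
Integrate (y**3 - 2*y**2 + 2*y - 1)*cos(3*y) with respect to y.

Use integration by parts with u = y**3 - 2*y**2 + 2*y - 1, dv = cos(3*y) dy, so v = sin(3*y)/3.
Apply parts 3 times (tabular method): alternate signs, differentiate u down to 0, integrate dv up.

y**3*sin(3*y)/3 - 2*y**2*sin(3*y)/3 + y**2*cos(3*y)/3 + 4*y*sin(3*y)/9 - 4*y*cos(3*y)/9 - 5*sin(3*y)/27 + 4*cos(3*y)/27 + C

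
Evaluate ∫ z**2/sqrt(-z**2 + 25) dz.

-z*sqrt(-z**2 + 25)/2 + 25*asin(z/5)/2 + C

Substitute z = 5·sin(θ), so dz = 5·cos(θ) dθ and the radical becomes sqrt(-z**2 + 25) = 5·cos(θ) by the Pythagorean identity.
Integrate the resulting trig expression in θ, then back-substitute θ = asin(z/5), sin(θ) = z/5, cos(θ) = sqrt(-z**2 + 25)/5 (absorbing any constant into C).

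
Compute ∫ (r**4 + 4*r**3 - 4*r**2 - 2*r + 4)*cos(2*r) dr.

Use integration by parts with u = r**4 + 4*r**3 - 4*r**2 - 2*r + 4, dv = cos(2*r) dr, so v = sin(2*r)/2.
Apply parts 4 times (tabular method): alternate signs, differentiate u down to 0, integrate dv up.

r**4*sin(2*r)/2 + 2*r**3*sin(2*r) + r**3*cos(2*r) - 7*r**2*sin(2*r)/2 + 3*r**2*cos(2*r) - 4*r*sin(2*r) - 7*r*cos(2*r)/2 + 15*sin(2*r)/4 - 2*cos(2*r) + C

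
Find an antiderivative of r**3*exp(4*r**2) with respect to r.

(4*r**2 - 1)*exp(4*r**2)/32 + C

Let u = r², du = 2r dr; rewrite as (1/2)∫ u^1·exp(4u) du.
Now integrate by parts 1 time.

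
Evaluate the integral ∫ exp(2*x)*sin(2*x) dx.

Let I denote the integral. Integrate by parts with u = sin(2*x), dv = exp(2*x) dx, so v = exp(2*x)/2: I = exp(2*x)*sin(2*x)/2 − ∫ exp(2*x)*cos(2*x) dx.
Apply parts again with u = cos(2*x), dv = exp(2*x) dx: ∫ exp(2*x)*cos(2*x) dx = exp(2*x)*cos(2*x)/2 + I. Substituting back brings back I: I = exp(2*x)*sin(2*x)/2 - exp(2*x)*cos(2*x)/2 − I.
Solving for I: (1 + 1)·I equals the remaining terms, so I = (1/2)·(exp(2*x)*sin(2*x)/2 - exp(2*x)*cos(2*x)/2).

exp(2*x)*sin(2*x)/4 - exp(2*x)*cos(2*x)/4 + C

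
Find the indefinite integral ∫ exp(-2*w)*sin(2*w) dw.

Let I denote the integral. Integrate by parts with u = sin(2*w), dv = exp(-2*w) dw, so v = -exp(-2*w)/2: I = -exp(-2*w)*sin(2*w)/2 + ∫ exp(-2*w)*cos(2*w) dw.
Apply parts again with u = cos(2*w), dv = exp(-2*w) dw: ∫ exp(-2*w)*cos(2*w) dw = -exp(-2*w)*cos(2*w)/2 − I. Substituting back brings back I: I = -exp(-2*w)*sin(2*w)/2 - exp(-2*w)*cos(2*w)/2 − I.
Solving for I: (1 + 1)·I equals the remaining terms, so I = (1/2)·(-exp(-2*w)*sin(2*w)/2 - exp(-2*w)*cos(2*w)/2).

-exp(-2*w)*sin(2*w)/4 - exp(-2*w)*cos(2*w)/4 + C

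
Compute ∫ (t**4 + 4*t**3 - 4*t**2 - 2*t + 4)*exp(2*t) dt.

(2*t**4 + 4*t**3 - 14*t**2 + 10*t + 3)*exp(2*t)/4 + C

Use integration by parts with u = t**4 + 4*t**3 - 4*t**2 - 2*t + 4, dv = exp(2*t) dt, so v = exp(2*t)/2.
Apply parts 4 times (tabular method): alternate signs, differentiate u down to 0, integrate dv up.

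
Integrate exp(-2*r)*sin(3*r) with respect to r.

Let I denote the integral. Integrate by parts with u = sin(3*r), dv = exp(-2*r) dr, so v = -exp(-2*r)/2: I = -exp(-2*r)*sin(3*r)/2 + (3/2)·∫ exp(-2*r)*cos(3*r) dr.
Apply parts again with u = cos(3*r), dv = exp(-2*r) dr: ∫ exp(-2*r)*cos(3*r) dr = -exp(-2*r)*cos(3*r)/2 − (3/2)·I. Substituting back brings back I: I = -exp(-2*r)*sin(3*r)/2 - 3*exp(-2*r)*cos(3*r)/4 − (9/4)·I.
Solving for I: (1 + 9/4)·I equals the remaining terms, so I = (4/13)·(-exp(-2*r)*sin(3*r)/2 - 3*exp(-2*r)*cos(3*r)/4).

-2*exp(-2*r)*sin(3*r)/13 - 3*exp(-2*r)*cos(3*r)/13 + C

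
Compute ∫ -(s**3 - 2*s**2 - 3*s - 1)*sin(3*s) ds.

s**3*cos(3*s)/3 - s**2*sin(3*s)/3 - 2*s**2*cos(3*s)/3 + 4*s*sin(3*s)/9 - 11*s*cos(3*s)/9 + 11*sin(3*s)/27 - 5*cos(3*s)/27 + C

Use integration by parts with u = s**3 - 2*s**2 - 3*s - 1, dv = -sin(3*s) ds, so v = cos(3*s)/3.
Apply parts 3 times (tabular method): alternate signs, differentiate u down to 0, integrate dv up.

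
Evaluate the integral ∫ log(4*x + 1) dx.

x*log(4*x + 1) - x + log(4*x + 1)/4 + C

Use integration by parts with u = log(4*x + 1), dv = dx.
Then du = 4/(4*x + 1) dx and v = x.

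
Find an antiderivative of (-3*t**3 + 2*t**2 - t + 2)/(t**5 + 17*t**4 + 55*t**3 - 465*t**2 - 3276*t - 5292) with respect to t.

Factor the denominator: (t - 6)*(t + 3)*(t + 6)*(t + 7)**2.
Partial-fraction decomposition: -6743/(338*(t + 7)) - 284/(13*(t + 7)**2) + 182/(9*(t + 6)) - 13/(54*(t + 3)) - 145/(4563*(t - 6)).
Integrate each term; A/(t−a) gives A·log|t−a|; A/(t−a)² gives −A/(t−a).

-145*log(t - 6)/4563 - 13*log(t + 3)/54 + 182*log(t + 6)/9 - 6743*log(t + 7)/338 + 284/(13*t + 91) + C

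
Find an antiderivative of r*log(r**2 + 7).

Let u = r**2 + 7, so du = (2*r) dr.
The integral becomes (1/2)·∫ log(u) du; integrate by parts with u′=log(u), dv′=du.

r**2*log(r**2 + 7)/2 - r**2/2 + 7*log(r**2 + 7)/2 + C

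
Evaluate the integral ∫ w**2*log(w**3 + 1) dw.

w**3*log(w**3 + 1)/3 - w**3/3 + log(w**3 + 1)/3 + C

Let u = w**3 + 1, so du = (3*w**2) dw.
The integral becomes (1/3)·∫ log(u) du; integrate by parts with u′=log(u), dv′=du.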